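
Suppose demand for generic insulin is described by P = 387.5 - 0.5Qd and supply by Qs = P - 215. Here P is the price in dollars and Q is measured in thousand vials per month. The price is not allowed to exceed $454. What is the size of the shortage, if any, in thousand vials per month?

0

Rearranging demand gives Qd = 775 - 2P. Without the control the market clears where 775 - 2P = P - 215, i.e. P* = 330 and Q* = 115.
The ceiling of 454 is above the equilibrium price 330, so it is not binding; the market clears at P* = 330, Q* = 115.
Since the control does not bind, there is no shortage.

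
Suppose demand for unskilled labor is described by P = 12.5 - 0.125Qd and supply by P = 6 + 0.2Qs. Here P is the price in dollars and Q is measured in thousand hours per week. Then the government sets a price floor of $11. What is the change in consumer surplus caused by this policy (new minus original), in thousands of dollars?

-16

Rearranging demand gives Qd = 100 - 8P; rearranging supply gives Qs = 5P - 30. Setting quantity demanded equal to quantity supplied, 100 - 8P = 5P - 30, gives P* = 10 and Q* = 20.
Because the floor (11) lies above the market-clearing price, it is binding.
At P = 11: Qd = 100 - 8·11 = 12 and Qs = 5·11 - 30 = 25.
Consumer surplus without the control is ½ · (12.5 - 10) · 20 = 25.
With the floor, consumers buy 12 units at 11, so CS = ½ · (12.5 - 11) · 12 = 9.
Change in consumer surplus = 9 - 25 = -16.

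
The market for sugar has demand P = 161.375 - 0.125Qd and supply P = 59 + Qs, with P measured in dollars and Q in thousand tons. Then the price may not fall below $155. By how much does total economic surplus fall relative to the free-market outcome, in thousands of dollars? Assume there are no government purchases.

900

Rearranging demand gives Qd = 1291 - 8P; rearranging supply gives Qs = P - 59. Setting quantity demanded equal to quantity supplied, 1291 - 8P = P - 59, gives P* = 150 and Q* = 91.
Since 155 > 150, the floor is binding.
At P = 155: Qd = 1291 - 8·155 = 51 and Qs = 155 - 59 = 96.
Quantity traded falls to 51. At Q = 51 the demand price is (1291 - 51)/8 = 155 and the supply price is 59 + 51 = 110.
Deadweight loss = ½ · (155 - 110) · (91 - 51) = ½ · 45 · 40 = 900.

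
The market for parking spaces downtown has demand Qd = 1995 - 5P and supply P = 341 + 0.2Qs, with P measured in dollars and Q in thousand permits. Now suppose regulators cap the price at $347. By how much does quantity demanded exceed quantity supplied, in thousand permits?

230

Rearranging supply gives Qs = 5P - 1705. Without the control the market clears where 1995 - 5P = 5P - 1705, i.e. P* = 370 and Q* = 145.
Because the ceiling (347) lies below the market-clearing price, it is binding.
At P = 347: Qd = 1995 - 5·347 = 260 and Qs = 5·347 - 1705 = 30.
Shortage = Qd - Qs = 260 - 30 = 230.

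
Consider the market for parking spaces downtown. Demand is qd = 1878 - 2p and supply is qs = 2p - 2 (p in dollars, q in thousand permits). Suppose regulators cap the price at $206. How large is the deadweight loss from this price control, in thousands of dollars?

Equilibrium: 1878 - 2p = 2p - 2, so 1880 = 4p and p* = 470, q* = 938.
Since 206 < 470, the ceiling is binding.
At p = 206: qd = 1878 - 2·206 = 1466 and qs = 2·206 - 2 = 410.
Quantity traded falls to 410. At q = 410 the demand price is (1878 - 410)/2 = 734 and the supply price is (2 + 410)/2 = 206.
Deadweight loss = ½ · (734 - 206) · (938 - 410) = ½ · 528 · 528 = 139392.

139392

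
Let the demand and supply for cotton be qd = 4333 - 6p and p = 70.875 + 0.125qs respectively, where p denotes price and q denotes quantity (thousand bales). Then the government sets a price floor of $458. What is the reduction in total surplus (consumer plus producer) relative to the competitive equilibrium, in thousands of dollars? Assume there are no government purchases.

61236

Rearranging supply gives qs = 8p - 567. Equilibrium: 4333 - 6p = 8p - 567, so 4900 = 14p and p* = 350, q* = 2233.
The floor of 458 is above the equilibrium price 350, so it binds.
At p = 458: qd = 4333 - 6·458 = 1585 and qs = 8·458 - 567 = 3097.
Quantity traded falls to 1585. At q = 1585 the demand price is (4333 - 1585)/6 = 458 and the supply price is (567 + 1585)/8 = 269.
Deadweight loss = ½ · (458 - 269) · (2233 - 1585) = ½ · 189 · 648 = 61236.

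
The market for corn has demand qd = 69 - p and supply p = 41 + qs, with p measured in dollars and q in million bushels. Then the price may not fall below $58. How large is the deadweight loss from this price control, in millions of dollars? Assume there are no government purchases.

9

Rearranging supply gives qs = p - 41. Setting quantity demanded equal to quantity supplied, 69 - p = p - 41, gives p* = 55 and q* = 14.
Because the floor (58) lies above the market-clearing price, it is binding.
At p = 58: qd = 69 - 58 = 11 and qs = 58 - 41 = 17.
Quantity traded falls to 11. At q = 11 the demand price is 69 - 11 = 58 and the supply price is 41 + 11 = 52.
Deadweight loss = ½ · (58 - 52) · (14 - 11) = ½ · 6 · 3 = 9.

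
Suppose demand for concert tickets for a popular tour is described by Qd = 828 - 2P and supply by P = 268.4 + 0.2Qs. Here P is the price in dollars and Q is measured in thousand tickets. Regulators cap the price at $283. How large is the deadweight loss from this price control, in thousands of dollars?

Rearranging supply gives Qs = 5P - 1342. Setting quantity demanded equal to quantity supplied, 828 - 2P = 5P - 1342, gives P* = 310 and Q* = 208.
The ceiling of 283 is below the equilibrium price 310, so it binds.
At P = 283: Qd = 828 - 2·283 = 262 and Qs = 5·283 - 1342 = 73.
Quantity traded falls to 73. At Q = 73 the demand price is (828 - 73)/2 = 377.5 and the supply price is (1342 + 73)/5 = 283.
Deadweight loss = ½ · (377.5 - 283) · (208 - 73) = ½ · 94.5 · 135 = 6378.75.

6378.75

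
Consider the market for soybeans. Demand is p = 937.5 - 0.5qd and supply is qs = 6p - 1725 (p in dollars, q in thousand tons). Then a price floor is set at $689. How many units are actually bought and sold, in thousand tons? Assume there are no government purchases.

497

Rearranging demand gives qd = 1875 - 2p. Setting quantity demanded equal to quantity supplied, 1875 - 2p = 6p - 1725, gives p* = 450 and q* = 975.
Since 689 > 450, the floor is binding.
At p = 689: qd = 1875 - 2·689 = 497 and qs = 6·689 - 1725 = 2409.
The quantity actually transacted is the short side, demand: 497.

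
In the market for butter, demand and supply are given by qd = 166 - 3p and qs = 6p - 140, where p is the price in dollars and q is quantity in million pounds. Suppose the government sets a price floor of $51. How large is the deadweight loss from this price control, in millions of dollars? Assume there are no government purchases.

650.25

Setting quantity demanded equal to quantity supplied, 166 - 3p = 6p - 140, gives p* = 34 and q* = 64.
The floor of 51 is above the equilibrium price 34, so it binds.
At p = 51: qd = 166 - 3·51 = 13 and qs = 6·51 - 140 = 166.
Quantity traded falls to 13. At q = 13 the demand price is (166 - 13)/3 = 51 and the supply price is (140 + 13)/6 = 25.5.
Deadweight loss = ½ · (51 - 25.5) · (64 - 13) = ½ · 25.5 · 51 = 650.25.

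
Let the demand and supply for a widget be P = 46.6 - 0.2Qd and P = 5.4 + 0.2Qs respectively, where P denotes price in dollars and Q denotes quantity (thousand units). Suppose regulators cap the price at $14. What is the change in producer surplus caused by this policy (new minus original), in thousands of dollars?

Rearranging demand gives Qd = 233 - 5P; rearranging supply gives Qs = 5P - 27. Equilibrium: 233 - 5P = 5P - 27, so 260 = 10P and P* = 26, Q* = 103.
Because the ceiling (14) lies below the market-clearing price, it is binding.
At P = 14: Qd = 233 - 5·14 = 163 and Qs = 5·14 - 27 = 43.
Producer surplus without the control is ½ · (26 - 5.4) · 103 = 1060.9.
With the ceiling, producers sell 43 units at 14, so PS = ½ · (14 - 5.4) · 43 = 184.9.
Change in producer surplus = 184.9 - 1060.9 = -876.

-876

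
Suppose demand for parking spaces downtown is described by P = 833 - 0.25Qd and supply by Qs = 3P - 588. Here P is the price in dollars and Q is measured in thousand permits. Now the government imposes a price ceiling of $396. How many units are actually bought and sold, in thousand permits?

Rearranging demand gives Qd = 3332 - 4P. Setting quantity demanded equal to quantity supplied, 3332 - 4P = 3P - 588, gives P* = 560 and Q* = 1092.
Because the ceiling (396) lies below the market-clearing price, it is binding.
At P = 396: Qd = 3332 - 4·396 = 1748 and Qs = 3·396 - 588 = 600.
The quantity actually transacted is the short side, supply: 600.

600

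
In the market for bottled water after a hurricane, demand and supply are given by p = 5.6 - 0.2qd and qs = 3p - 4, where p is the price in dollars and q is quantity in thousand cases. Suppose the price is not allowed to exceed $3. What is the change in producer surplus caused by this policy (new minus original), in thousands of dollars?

Rearranging demand gives qd = 28 - 5p. In a free market, 28 - 5p = 3p - 4 gives the equilibrium p* = 4, q* = 8.
Since 3 < 4, the ceiling is binding.
At p = 3: qd = 28 - 5·3 = 13 and qs = 3·3 - 4 = 5.
Producer surplus without the control is ½ · (4 - 4/3) · 8 = 32/3.
With the ceiling, producers sell 5 units at 3, so PS = ½ · (3 - 4/3) · 5 = 25/6.
Change in producer surplus = 25/6 - 32/3 = -6.5.

-6.5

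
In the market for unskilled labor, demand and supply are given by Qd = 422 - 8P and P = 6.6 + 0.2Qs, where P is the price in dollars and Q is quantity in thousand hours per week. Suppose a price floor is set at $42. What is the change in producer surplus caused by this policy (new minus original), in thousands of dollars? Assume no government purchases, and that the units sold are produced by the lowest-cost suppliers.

Rearranging supply gives Qs = 5P - 33. Without the control the market clears where 422 - 8P = 5P - 33, i.e. P* = 35 and Q* = 142.
The floor of 42 is above the equilibrium price 35, so it binds.
At P = 42: Qd = 422 - 8·42 = 86 and Qs = 5·42 - 33 = 177.
Producer surplus without the control is ½ · (35 - 6.6) · 142 = 2016.4.
With the floor, 86 units are sold at 42. The supply price at Q = 86 is 23.8, so PS = ½ · [(42 - 6.6) + (42 - 23.8)] · 86 = 2304.8.
Change in producer surplus = 2304.8 - 2016.4 = 288.4.

288.4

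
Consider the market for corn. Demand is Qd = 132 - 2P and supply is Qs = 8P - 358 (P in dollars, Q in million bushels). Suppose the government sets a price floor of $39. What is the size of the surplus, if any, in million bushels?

Equilibrium: 132 - 2P = 8P - 358, so 490 = 10P and P* = 49, Q* = 34.
The floor of 39 is below the equilibrium price 49, so it is not binding; the market clears at P* = 49, Q* = 34.
Since the control does not bind, there is no surplus.

0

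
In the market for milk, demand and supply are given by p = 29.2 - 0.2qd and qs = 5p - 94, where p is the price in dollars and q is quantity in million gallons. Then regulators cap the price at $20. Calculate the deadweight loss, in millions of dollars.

80

Rearranging demand gives qd = 146 - 5p. Without the control the market clears where 146 - 5p = 5p - 94, i.e. p* = 24 and q* = 26.
The ceiling of 20 is below the equilibrium price 24, so it binds.
At p = 20: qd = 146 - 5·20 = 46 and qs = 5·20 - 94 = 6.
Quantity traded falls to 6. At q = 6 the demand price is (146 - 6)/5 = 28 and the supply price is (94 + 6)/5 = 20.
Deadweight loss = ½ · (28 - 20) · (26 - 6) = ½ · 8 · 20 = 80.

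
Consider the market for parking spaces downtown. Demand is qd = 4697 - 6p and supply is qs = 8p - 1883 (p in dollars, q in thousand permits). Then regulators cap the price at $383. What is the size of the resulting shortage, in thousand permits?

1218

Without the control the market clears where 4697 - 6p = 8p - 1883, i.e. p* = 470 and q* = 1877.
The ceiling of 383 is below the equilibrium price 470, so it binds.
At p = 383: qd = 4697 - 6·383 = 2399 and qs = 8·383 - 1883 = 1181.
Shortage = qd - qs = 2399 - 1181 = 1218.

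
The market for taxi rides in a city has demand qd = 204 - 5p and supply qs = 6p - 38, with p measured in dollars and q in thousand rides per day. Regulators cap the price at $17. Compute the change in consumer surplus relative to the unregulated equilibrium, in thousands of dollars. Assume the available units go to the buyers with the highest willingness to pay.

In a free market, 204 - 5p = 6p - 38 gives the equilibrium p* = 22, q* = 94.
Because the ceiling (17) lies below the market-clearing price, it is binding.
At p = 17: qd = 204 - 5·17 = 119 and qs = 6·17 - 38 = 64.
Consumer surplus without the control is ½ · (40.8 - 22) · 94 = 883.6.
With the ceiling, 64 units are sold at 17 (assume they go to the highest-value buyers). The demand price at q = 64 is 28, so CS = ½ · [(40.8 - 17) + (28 - 17)] · 64 = 1113.6.
Change in consumer surplus = 1113.6 - 883.6 = 230.

230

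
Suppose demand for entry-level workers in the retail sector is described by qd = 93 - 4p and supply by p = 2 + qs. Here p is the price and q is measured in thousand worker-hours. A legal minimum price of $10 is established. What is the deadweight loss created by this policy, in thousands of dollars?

0

Rearranging supply gives qs = p - 2. Without the control the market clears where 93 - 4p = p - 2, i.e. p* = 19 and q* = 17.
The floor of 10 is below the equilibrium price 19, so it is not binding; the market clears at p* = 19, q* = 17.
Since the control does not bind, no trades are prevented and deadweight loss is zero.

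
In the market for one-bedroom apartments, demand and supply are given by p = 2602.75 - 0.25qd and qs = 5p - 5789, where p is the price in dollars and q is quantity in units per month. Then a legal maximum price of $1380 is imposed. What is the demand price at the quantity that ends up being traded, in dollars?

2325

Rearranging demand gives qd = 10411 - 4p. Equilibrium: 10411 - 4p = 5p - 5789, so 16200 = 9p and p* = 1800, q* = 3211.
Because the ceiling (1380) lies below the market-clearing price, it is binding.
At p = 1380: qd = 10411 - 4·1380 = 4891 and qs = 5·1380 - 5789 = 1111.
Only 1111 units reach the market. On the demand curve, the marginal buyer's willingness to pay at q = 1111 is (10411 - 1111)/4 = 2325.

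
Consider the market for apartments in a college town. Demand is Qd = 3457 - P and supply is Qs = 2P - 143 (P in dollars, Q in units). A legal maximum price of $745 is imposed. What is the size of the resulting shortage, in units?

1365

In a free market, 3457 - P = 2P - 143 gives the equilibrium P* = 1200, Q* = 2257.
Since 745 < 1200, the ceiling is binding.
At P = 745: Qd = 3457 - 745 = 2712 and Qs = 2·745 - 143 = 1347.
Shortage = Qd - Qs = 2712 - 1347 = 1365.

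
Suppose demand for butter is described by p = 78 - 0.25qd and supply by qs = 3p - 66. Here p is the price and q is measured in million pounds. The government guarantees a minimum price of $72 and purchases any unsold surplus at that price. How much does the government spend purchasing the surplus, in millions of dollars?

9072

Rearranging demand gives qd = 312 - 4p. Setting quantity demanded equal to quantity supplied, 312 - 4p = 3p - 66, gives p* = 54 and q* = 96.
Since 72 > 54, the floor is binding.
At p = 72: qd = 312 - 4·72 = 24 and qs = 3·72 - 66 = 150.
Surplus = qs - qd = 126.
Government expenditure = surplus × support price = 126 × 72 = 9072.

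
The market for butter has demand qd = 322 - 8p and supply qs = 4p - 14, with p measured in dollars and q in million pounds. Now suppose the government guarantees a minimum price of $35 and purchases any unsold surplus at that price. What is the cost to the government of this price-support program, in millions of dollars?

2940

Setting quantity demanded equal to quantity supplied, 322 - 8p = 4p - 14, gives p* = 28 and q* = 98.
The floor of 35 is above the equilibrium price 28, so it binds.
At p = 35: qd = 322 - 8·35 = 42 and qs = 4·35 - 14 = 126.
Surplus = qs - qd = 84.
Government expenditure = surplus × support price = 84 × 35 = 2940.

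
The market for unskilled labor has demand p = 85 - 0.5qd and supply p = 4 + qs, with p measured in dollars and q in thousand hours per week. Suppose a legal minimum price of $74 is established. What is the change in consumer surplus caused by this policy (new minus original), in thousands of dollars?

-608

Rearranging demand gives qd = 170 - 2p; rearranging supply gives qs = p - 4. Without the control the market clears where 170 - 2p = p - 4, i.e. p* = 58 and q* = 54.
Because the floor (74) lies above the market-clearing price, it is binding.
At p = 74: qd = 170 - 2·74 = 22 and qs = 74 - 4 = 70.
Consumer surplus without the control is ½ · (85 - 58) · 54 = 729.
With the floor, consumers buy 22 units at 74, so CS = ½ · (85 - 74) · 22 = 121.
Change in consumer surplus = 121 - 729 = -608.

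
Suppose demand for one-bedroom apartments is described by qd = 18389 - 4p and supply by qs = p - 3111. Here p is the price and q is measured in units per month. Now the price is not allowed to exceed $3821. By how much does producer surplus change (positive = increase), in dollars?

Without the control the market clears where 18389 - 4p = p - 3111, i.e. p* = 4300 and q* = 1189.
Because the ceiling (3821) lies below the market-clearing price, it is binding.
At p = 3821: qd = 18389 - 4·3821 = 3105 and qs = 3821 - 3111 = 710.
Producer surplus without the control is ½ · (4300 - 3111) · 1189 = 706860.5.
With the ceiling, producers sell 710 units at 3821, so PS = ½ · (3821 - 3111) · 710 = 252050.
Change in producer surplus = 252050 - 706860.5 = -454810.5.

-454810.5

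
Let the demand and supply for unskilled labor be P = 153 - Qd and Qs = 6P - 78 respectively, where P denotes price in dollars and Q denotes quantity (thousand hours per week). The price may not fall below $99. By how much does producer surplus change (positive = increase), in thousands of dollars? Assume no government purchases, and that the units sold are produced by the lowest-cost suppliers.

3201

Rearranging demand gives Qd = 153 - P. Without the control the market clears where 153 - P = 6P - 78, i.e. P* = 33 and Q* = 120.
Since 99 > 33, the floor is binding.
At P = 99: Qd = 153 - 99 = 54 and Qs = 6·99 - 78 = 516.
Producer surplus without the control is ½ · (33 - 13) · 120 = 1200.
With the floor, 54 units are sold at 99. The supply price at Q = 54 is 22, so PS = ½ · [(99 - 13) + (99 - 22)] · 54 = 4401.
Change in producer surplus = 4401 - 1200 = 3201.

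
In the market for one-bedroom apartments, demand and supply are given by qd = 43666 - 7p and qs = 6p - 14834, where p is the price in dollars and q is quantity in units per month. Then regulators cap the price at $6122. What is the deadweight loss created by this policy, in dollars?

Without the control the market clears where 43666 - 7p = 6p - 14834, i.e. p* = 4500 and q* = 12166.
Since 6122 is above p* = 4500, the ceiling does not bind and the free-market outcome prevails.
Since the control does not bind, no trades are prevented and deadweight loss is zero.

0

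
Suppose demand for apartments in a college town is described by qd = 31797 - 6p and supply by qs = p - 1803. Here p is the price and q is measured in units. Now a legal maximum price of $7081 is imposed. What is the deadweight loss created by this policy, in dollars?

0

Equilibrium: 31797 - 6p = p - 1803, so 33600 = 7p and p* = 4800, q* = 2997.
Since 7081 is above p* = 4800, the ceiling does not bind and the free-market outcome prevails.
Since the control does not bind, no trades are prevented and deadweight loss is zero.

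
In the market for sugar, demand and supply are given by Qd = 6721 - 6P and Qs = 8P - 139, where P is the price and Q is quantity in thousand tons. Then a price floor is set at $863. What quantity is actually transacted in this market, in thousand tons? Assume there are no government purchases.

Without the control the market clears where 6721 - 6P = 8P - 139, i.e. P* = 490 and Q* = 3781.
The floor of 863 is above the equilibrium price 490, so it binds.
At P = 863: Qd = 6721 - 6·863 = 1543 and Qs = 8·863 - 139 = 6765.
The quantity actually transacted is the short side, demand: 1543.

1543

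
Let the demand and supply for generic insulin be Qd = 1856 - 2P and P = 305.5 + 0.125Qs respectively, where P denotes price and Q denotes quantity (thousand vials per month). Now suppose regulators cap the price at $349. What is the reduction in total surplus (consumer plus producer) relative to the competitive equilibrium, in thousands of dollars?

131220

Rearranging supply gives Qs = 8P - 2444. Equilibrium: 1856 - 2P = 8P - 2444, so 4300 = 10P and P* = 430, Q* = 996.
Since 349 < 430, the ceiling is binding.
At P = 349: Qd = 1856 - 2·349 = 1158 and Qs = 8·349 - 2444 = 348.
Quantity traded falls to 348. At Q = 348 the demand price is (1856 - 348)/2 = 754 and the supply price is (2444 + 348)/8 = 349.
Deadweight loss = ½ · (754 - 349) · (996 - 348) = ½ · 405 · 648 = 131220.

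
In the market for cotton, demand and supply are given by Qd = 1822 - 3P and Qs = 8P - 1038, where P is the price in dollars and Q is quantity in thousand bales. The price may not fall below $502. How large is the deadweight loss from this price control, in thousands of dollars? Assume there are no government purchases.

120788.25

Equilibrium: 1822 - 3P = 8P - 1038, so 2860 = 11P and P* = 260, Q* = 1042.
Since 502 > 260, the floor is binding.
At P = 502: Qd = 1822 - 3·502 = 316 and Qs = 8·502 - 1038 = 2978.
Quantity traded falls to 316. At Q = 316 the demand price is (1822 - 316)/3 = 502 and the supply price is (1038 + 316)/8 = 169.25.
Deadweight loss = ½ · (502 - 169.25) · (1042 - 316) = ½ · 332.75 · 726 = 120788.25.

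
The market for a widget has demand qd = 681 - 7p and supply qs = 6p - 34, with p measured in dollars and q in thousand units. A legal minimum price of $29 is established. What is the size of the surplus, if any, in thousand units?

0

In a free market, 681 - 7p = 6p - 34 gives the equilibrium p* = 55, q* = 296.
The floor of 29 is below the equilibrium price 55, so it is not binding; the market clears at p* = 55, q* = 296.
Since the control does not bind, there is no surplus.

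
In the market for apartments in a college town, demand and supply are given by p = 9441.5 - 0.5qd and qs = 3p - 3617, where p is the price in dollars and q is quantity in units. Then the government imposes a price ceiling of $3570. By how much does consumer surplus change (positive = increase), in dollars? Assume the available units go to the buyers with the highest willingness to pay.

Rearranging demand gives qd = 18883 - 2p. Without the control the market clears where 18883 - 2p = 3p - 3617, i.e. p* = 4500 and q* = 9883.
Because the ceiling (3570) lies below the market-clearing price, it is binding.
At p = 3570: qd = 18883 - 2·3570 = 11743 and qs = 3·3570 - 3617 = 7093.
Consumer surplus without the control is ½ · (9441.5 - 4500) · 9883 = 24418422.25.
With the ceiling, 7093 units are sold at 3570 (assume they go to the highest-value buyers). The demand price at q = 7093 is 5895, so CS = ½ · [(9441.5 - 3570) + (5895 - 3570)] · 7093 = 29068887.25.
Change in consumer surplus = 29068887.25 - 24418422.25 = 4650465.

4650465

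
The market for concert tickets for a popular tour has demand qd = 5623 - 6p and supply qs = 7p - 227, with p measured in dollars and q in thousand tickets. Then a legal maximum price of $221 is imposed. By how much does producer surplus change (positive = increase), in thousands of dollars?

Setting quantity demanded equal to quantity supplied, 5623 - 6p = 7p - 227, gives p* = 450 and q* = 2923.
Because the ceiling (221) lies below the market-clearing price, it is binding.
At p = 221: qd = 5623 - 6·221 = 4297 and qs = 7·221 - 227 = 1320.
Producer surplus without the control is ½ · (450 - 227/7) · 2923 = 8543929/14.
With the ceiling, producers sell 1320 units at 221, so PS = ½ · (221 - 227/7) · 1320 = 871200/7.
Change in producer surplus = 871200/7 - 8543929/14 = -485823.5.

-485823.5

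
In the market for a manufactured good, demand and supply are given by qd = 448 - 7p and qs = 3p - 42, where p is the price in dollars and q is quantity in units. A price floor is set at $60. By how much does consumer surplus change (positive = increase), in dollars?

Setting quantity demanded equal to quantity supplied, 448 - 7p = 3p - 42, gives p* = 49 and q* = 105.
Since 60 > 49, the floor is binding.
At p = 60: qd = 448 - 7·60 = 28 and qs = 3·60 - 42 = 138.
Consumer surplus without the control is ½ · (64 - 49) · 105 = 787.5.
With the floor, consumers buy 28 units at 60, so CS = ½ · (64 - 60) · 28 = 56.
Change in consumer surplus = 56 - 787.5 = -731.5.

-731.5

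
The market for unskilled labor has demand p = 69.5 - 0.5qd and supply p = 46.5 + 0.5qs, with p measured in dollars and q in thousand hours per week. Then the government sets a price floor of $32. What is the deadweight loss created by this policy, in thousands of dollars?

Rearranging demand gives qd = 139 - 2p; rearranging supply gives qs = 2p - 93. In a free market, 139 - 2p = 2p - 93 gives the equilibrium p* = 58, q* = 23.
The floor of 32 is below the equilibrium price 58, so it is not binding; the market clears at p* = 58, q* = 23.
Since the control does not bind, no trades are prevented and deadweight loss is zero.

0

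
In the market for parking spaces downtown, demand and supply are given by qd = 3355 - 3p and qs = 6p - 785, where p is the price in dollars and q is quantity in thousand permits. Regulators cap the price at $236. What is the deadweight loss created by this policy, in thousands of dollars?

451584

Setting quantity demanded equal to quantity supplied, 3355 - 3p = 6p - 785, gives p* = 460 and q* = 1975.
The ceiling of 236 is below the equilibrium price 460, so it binds.
At p = 236: qd = 3355 - 3·236 = 2647 and qs = 6·236 - 785 = 631.
Quantity traded falls to 631. At q = 631 the demand price is (3355 - 631)/3 = 908 and the supply price is (785 + 631)/6 = 236.
Deadweight loss = ½ · (908 - 236) · (1975 - 631) = ½ · 672 · 1344 = 451584.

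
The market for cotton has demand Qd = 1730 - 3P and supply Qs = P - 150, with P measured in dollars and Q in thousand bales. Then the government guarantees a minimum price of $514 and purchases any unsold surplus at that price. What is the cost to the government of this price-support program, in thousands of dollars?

90464

In a free market, 1730 - 3P = P - 150 gives the equilibrium P* = 470, Q* = 320.
Since 514 > 470, the floor is binding.
At P = 514: Qd = 1730 - 3·514 = 188 and Qs = 514 - 150 = 364.
Surplus = Qs - Qd = 176.
Government expenditure = surplus × support price = 176 × 514 = 90464.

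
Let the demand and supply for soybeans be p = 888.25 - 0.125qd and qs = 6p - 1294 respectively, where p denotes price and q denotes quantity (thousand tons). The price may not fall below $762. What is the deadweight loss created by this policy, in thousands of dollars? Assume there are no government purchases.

Rearranging demand gives qd = 7106 - 8p. Without the control the market clears where 7106 - 8p = 6p - 1294, i.e. p* = 600 and q* = 2306.
Since 762 > 600, the floor is binding.
At p = 762: qd = 7106 - 8·762 = 1010 and qs = 6·762 - 1294 = 3278.
Quantity traded falls to 1010. At q = 1010 the demand price is (7106 - 1010)/8 = 762 and the supply price is (1294 + 1010)/6 = 384.
Deadweight loss = ½ · (762 - 384) · (2306 - 1010) = ½ · 378 · 1296 = 244944.

244944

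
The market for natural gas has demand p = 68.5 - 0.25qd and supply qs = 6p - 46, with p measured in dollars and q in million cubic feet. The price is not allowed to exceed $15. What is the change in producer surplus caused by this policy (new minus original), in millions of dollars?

Rearranging demand gives qd = 274 - 4p. Equilibrium: 274 - 4p = 6p - 46, so 320 = 10p and p* = 32, q* = 146.
Since 15 < 32, the ceiling is binding.
At p = 15: qd = 274 - 4·15 = 214 and qs = 6·15 - 46 = 44.
Producer surplus without the control is ½ · (32 - 23/3) · 146 = 5329/3.
With the ceiling, producers sell 44 units at 15, so PS = ½ · (15 - 23/3) · 44 = 484/3.
Change in producer surplus = 484/3 - 5329/3 = -1615.

-1615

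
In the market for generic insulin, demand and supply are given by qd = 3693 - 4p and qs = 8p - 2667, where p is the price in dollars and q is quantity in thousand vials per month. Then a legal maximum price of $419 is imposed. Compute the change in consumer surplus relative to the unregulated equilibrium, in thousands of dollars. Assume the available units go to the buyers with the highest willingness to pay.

-22533

Setting quantity demanded equal to quantity supplied, 3693 - 4p = 8p - 2667, gives p* = 530 and q* = 1573.
Since 419 < 530, the ceiling is binding.
At p = 419: qd = 3693 - 4·419 = 2017 and qs = 8·419 - 2667 = 685.
Consumer surplus without the control is ½ · (923.25 - 530) · 1573 = 309291.125.
With the ceiling, 685 units are sold at 419 (assume they go to the highest-value buyers). The demand price at q = 685 is 752, so CS = ½ · [(923.25 - 419) + (752 - 419)] · 685 = 286758.125.
Change in consumer surplus = 286758.125 - 309291.125 = -22533.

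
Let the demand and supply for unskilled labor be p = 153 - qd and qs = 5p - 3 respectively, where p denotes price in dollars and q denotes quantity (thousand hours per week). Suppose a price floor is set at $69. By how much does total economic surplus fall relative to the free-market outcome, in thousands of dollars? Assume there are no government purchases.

Rearranging demand gives qd = 153 - p. In a free market, 153 - p = 5p - 3 gives the equilibrium p* = 26, q* = 127.
Because the floor (69) lies above the market-clearing price, it is binding.
At p = 69: qd = 153 - 69 = 84 and qs = 5·69 - 3 = 342.
Quantity traded falls to 84. At q = 84 the demand price is 153 - 84 = 69 and the supply price is (3 + 84)/5 = 17.4.
Deadweight loss = ½ · (69 - 17.4) · (127 - 84) = ½ · 51.6 · 43 = 1109.4.

1109.4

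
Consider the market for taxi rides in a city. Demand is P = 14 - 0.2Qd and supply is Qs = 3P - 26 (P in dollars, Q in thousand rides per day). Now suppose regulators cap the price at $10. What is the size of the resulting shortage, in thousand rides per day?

16

Rearranging demand gives Qd = 70 - 5P. Without the control the market clears where 70 - 5P = 3P - 26, i.e. P* = 12 and Q* = 10.
The ceiling of 10 is below the equilibrium price 12, so it binds.
At P = 10: Qd = 70 - 5·10 = 20 and Qs = 3·10 - 26 = 4.
Shortage = Qd - Qs = 20 - 4 = 16.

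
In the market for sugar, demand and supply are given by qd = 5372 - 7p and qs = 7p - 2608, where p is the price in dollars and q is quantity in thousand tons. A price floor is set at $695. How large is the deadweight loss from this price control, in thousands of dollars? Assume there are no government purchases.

109375

In a free market, 5372 - 7p = 7p - 2608 gives the equilibrium p* = 570, q* = 1382.
Since 695 > 570, the floor is binding.
At p = 695: qd = 5372 - 7·695 = 507 and qs = 7·695 - 2608 = 2257.
Quantity traded falls to 507. At q = 507 the demand price is (5372 - 507)/7 = 695 and the supply price is (2608 + 507)/7 = 445.
Deadweight loss = ½ · (695 - 445) · (1382 - 507) = ½ · 250 · 875 = 109375.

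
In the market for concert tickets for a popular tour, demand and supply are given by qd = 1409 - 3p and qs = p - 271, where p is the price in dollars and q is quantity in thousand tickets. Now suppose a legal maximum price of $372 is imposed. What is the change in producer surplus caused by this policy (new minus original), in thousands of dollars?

-6000

Equilibrium: 1409 - 3p = p - 271, so 1680 = 4p and p* = 420, q* = 149.
The ceiling of 372 is below the equilibrium price 420, so it binds.
At p = 372: qd = 1409 - 3·372 = 293 and qs = 372 - 271 = 101.
Producer surplus without the control is ½ · (420 - 271) · 149 = 11100.5.
With the ceiling, producers sell 101 units at 372, so PS = ½ · (372 - 271) · 101 = 5100.5.
Change in producer surplus = 5100.5 - 11100.5 = -6000.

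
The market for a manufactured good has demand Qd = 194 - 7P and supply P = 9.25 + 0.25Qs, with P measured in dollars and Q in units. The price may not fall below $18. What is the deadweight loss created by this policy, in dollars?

Rearranging supply gives Qs = 4P - 37. Setting quantity demanded equal to quantity supplied, 194 - 7P = 4P - 37, gives P* = 21 and Q* = 47.
Since 18 is below P* = 21, the floor does not bind and the free-market outcome prevails.
Since the control does not bind, no trades are prevented and deadweight loss is zero.

0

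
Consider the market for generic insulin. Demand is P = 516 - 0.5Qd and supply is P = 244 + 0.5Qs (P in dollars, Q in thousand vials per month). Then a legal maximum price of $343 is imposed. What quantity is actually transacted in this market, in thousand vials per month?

198

Rearranging demand gives Qd = 1032 - 2P; rearranging supply gives Qs = 2P - 488. Without the control the market clears where 1032 - 2P = 2P - 488, i.e. P* = 380 and Q* = 272.
The ceiling of 343 is below the equilibrium price 380, so it binds.
At P = 343: Qd = 1032 - 2·343 = 346 and Qs = 2·343 - 488 = 198.
The quantity actually transacted is the short side, supply: 198.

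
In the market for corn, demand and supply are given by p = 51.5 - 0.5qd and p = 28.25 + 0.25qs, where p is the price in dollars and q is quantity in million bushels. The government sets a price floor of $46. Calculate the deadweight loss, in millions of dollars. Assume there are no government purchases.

150

Rearranging demand gives qd = 103 - 2p; rearranging supply gives qs = 4p - 113. Without the control the market clears where 103 - 2p = 4p - 113, i.e. p* = 36 and q* = 31.
Because the floor (46) lies above the market-clearing price, it is binding.
At p = 46: qd = 103 - 2·46 = 11 and qs = 4·46 - 113 = 71.
Quantity traded falls to 11. At q = 11 the demand price is (103 - 11)/2 = 46 and the supply price is (113 + 11)/4 = 31.
Deadweight loss = ½ · (46 - 31) · (31 - 11) = ½ · 15 · 20 = 150.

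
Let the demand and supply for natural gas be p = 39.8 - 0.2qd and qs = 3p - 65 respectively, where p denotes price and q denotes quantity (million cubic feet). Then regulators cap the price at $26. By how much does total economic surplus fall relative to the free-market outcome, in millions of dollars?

Rearranging demand gives qd = 199 - 5p. Without the control the market clears where 199 - 5p = 3p - 65, i.e. p* = 33 and q* = 34.
Because the ceiling (26) lies below the market-clearing price, it is binding.
At p = 26: qd = 199 - 5·26 = 69 and qs = 3·26 - 65 = 13.
Quantity traded falls to 13. At q = 13 the demand price is (199 - 13)/5 = 37.2 and the supply price is (65 + 13)/3 = 26.
Deadweight loss = ½ · (37.2 - 26) · (34 - 13) = ½ · 11.2 · 21 = 117.6.

117.6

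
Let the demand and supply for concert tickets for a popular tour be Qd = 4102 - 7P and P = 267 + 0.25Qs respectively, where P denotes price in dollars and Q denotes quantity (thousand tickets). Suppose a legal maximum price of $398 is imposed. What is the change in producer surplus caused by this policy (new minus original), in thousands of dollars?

Rearranging supply gives Qs = 4P - 1068. In a free market, 4102 - 7P = 4P - 1068 gives the equilibrium P* = 470, Q* = 812.
Since 398 < 470, the ceiling is binding.
At P = 398: Qd = 4102 - 7·398 = 1316 and Qs = 4·398 - 1068 = 524.
Producer surplus without the control is ½ · (470 - 267) · 812 = 82418.
With the ceiling, producers sell 524 units at 398, so PS = ½ · (398 - 267) · 524 = 34322.
Change in producer surplus = 34322 - 82418 = -48096.

-48096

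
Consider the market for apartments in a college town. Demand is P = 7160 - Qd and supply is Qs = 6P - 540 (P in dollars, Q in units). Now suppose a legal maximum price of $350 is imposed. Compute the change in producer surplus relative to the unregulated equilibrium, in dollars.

Rearranging demand gives Qd = 7160 - P. Setting quantity demanded equal to quantity supplied, 7160 - P = 6P - 540, gives P* = 1100 and Q* = 6060.
Since 350 < 1100, the ceiling is binding.
At P = 350: Qd = 7160 - 350 = 6810 and Qs = 6·350 - 540 = 1560.
Producer surplus without the control is ½ · (1100 - 90) · 6060 = 3060300.
With the ceiling, producers sell 1560 units at 350, so PS = ½ · (350 - 90) · 1560 = 202800.
Change in producer surplus = 202800 - 3060300 = -2857500.

-2857500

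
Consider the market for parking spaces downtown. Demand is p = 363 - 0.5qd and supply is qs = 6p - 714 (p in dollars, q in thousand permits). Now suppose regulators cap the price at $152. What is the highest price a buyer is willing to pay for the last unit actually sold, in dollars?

264

Rearranging demand gives qd = 726 - 2p. Setting quantity demanded equal to quantity supplied, 726 - 2p = 6p - 714, gives p* = 180 and q* = 366.
Because the ceiling (152) lies below the market-clearing price, it is binding.
At p = 152: qd = 726 - 2·152 = 422 and qs = 6·152 - 714 = 198.
Only 198 units reach the market. On the demand curve, the marginal buyer's willingness to pay at q = 198 is (726 - 198)/2 = 264.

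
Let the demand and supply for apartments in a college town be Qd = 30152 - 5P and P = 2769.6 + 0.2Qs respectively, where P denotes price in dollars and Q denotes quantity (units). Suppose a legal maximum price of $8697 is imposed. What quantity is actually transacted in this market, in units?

8152

Rearranging supply gives Qs = 5P - 13848. Equilibrium: 30152 - 5P = 5P - 13848, so 44000 = 10P and P* = 4400, Q* = 8152.
Since 8697 is above P* = 4400, the ceiling does not bind and the free-market outcome prevails.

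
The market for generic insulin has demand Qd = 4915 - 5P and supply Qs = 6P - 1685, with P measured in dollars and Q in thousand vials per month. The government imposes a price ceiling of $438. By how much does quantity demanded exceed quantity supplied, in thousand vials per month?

1782

In a free market, 4915 - 5P = 6P - 1685 gives the equilibrium P* = 600, Q* = 1915.
Because the ceiling (438) lies below the market-clearing price, it is binding.
At P = 438: Qd = 4915 - 5·438 = 2725 and Qs = 6·438 - 1685 = 943.
Shortage = Qd - Qs = 2725 - 943 = 1782.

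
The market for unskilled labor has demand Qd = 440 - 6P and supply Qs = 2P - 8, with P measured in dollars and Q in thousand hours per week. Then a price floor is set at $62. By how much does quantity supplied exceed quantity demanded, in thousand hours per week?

Setting quantity demanded equal to quantity supplied, 440 - 6P = 2P - 8, gives P* = 56 and Q* = 104.
Because the floor (62) lies above the market-clearing price, it is binding.
At P = 62: Qd = 440 - 6·62 = 68 and Qs = 2·62 - 8 = 116.
Surplus = Qs - Qd = 116 - 68 = 48.

48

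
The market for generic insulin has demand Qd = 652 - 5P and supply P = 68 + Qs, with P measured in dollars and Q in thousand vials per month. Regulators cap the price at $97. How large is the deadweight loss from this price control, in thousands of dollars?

317.4

Rearranging supply gives Qs = P - 68. In a free market, 652 - 5P = P - 68 gives the equilibrium P* = 120, Q* = 52.
The ceiling of 97 is below the equilibrium price 120, so it binds.
At P = 97: Qd = 652 - 5·97 = 167 and Qs = 97 - 68 = 29.
Quantity traded falls to 29. At Q = 29 the demand price is (652 - 29)/5 = 124.6 and the supply price is 68 + 29 = 97.
Deadweight loss = ½ · (124.6 - 97) · (52 - 29) = ½ · 27.6 · 23 = 317.4.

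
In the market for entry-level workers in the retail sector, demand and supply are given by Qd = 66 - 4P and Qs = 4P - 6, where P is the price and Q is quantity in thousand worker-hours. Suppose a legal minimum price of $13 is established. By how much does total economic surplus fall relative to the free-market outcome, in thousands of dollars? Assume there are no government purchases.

64

Setting quantity demanded equal to quantity supplied, 66 - 4P = 4P - 6, gives P* = 9 and Q* = 30.
Because the floor (13) lies above the market-clearing price, it is binding.
At P = 13: Qd = 66 - 4·13 = 14 and Qs = 4·13 - 6 = 46.
Quantity traded falls to 14. At Q = 14 the demand price is (66 - 14)/4 = 13 and the supply price is (6 + 14)/4 = 5.
Deadweight loss = ½ · (13 - 5) · (30 - 14) = ½ · 8 · 16 = 64.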